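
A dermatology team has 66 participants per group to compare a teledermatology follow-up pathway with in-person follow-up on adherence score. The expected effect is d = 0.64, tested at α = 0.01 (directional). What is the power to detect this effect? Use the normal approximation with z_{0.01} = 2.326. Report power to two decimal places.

power ≈ 0.91

For two equal groups, power = Φ(d·√(n/2) − z_{α}).
d·√(n/2) = 0.64 × √(66/2) = 0.64 × 5.745 = 3.677.
z_β = 3.677 − 2.326 = 1.351.
Power = Φ(1.351) = 0.912.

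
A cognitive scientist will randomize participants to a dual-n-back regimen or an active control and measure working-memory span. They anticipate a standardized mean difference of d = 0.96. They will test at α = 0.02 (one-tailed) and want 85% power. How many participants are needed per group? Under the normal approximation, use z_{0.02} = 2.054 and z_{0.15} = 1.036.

For two independent groups with equal n: n = 2·((z_{α} + z_β) / d)².
z_{α} + z_β = 2.054 + 1.036 = 3.090.
n = 2 × (3.090 / 0.96)² = 2 × 3.219² = 2 × 10.36 = 20.7.
Round up to the next whole participant.

n = 21 per group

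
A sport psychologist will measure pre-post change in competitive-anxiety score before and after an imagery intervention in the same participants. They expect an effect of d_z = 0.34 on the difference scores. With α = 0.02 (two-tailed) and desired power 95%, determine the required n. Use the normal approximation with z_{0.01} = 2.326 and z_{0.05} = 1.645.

n = 137 pairs

For a paired (one-sample on differences) test: n = ((z_{α/2} + z_β) / d)².
z_{α/2} + z_β = 2.326 + 1.645 = 3.971.
n = (3.971 / 0.34)² = 11.679² = 136.41.
Round up.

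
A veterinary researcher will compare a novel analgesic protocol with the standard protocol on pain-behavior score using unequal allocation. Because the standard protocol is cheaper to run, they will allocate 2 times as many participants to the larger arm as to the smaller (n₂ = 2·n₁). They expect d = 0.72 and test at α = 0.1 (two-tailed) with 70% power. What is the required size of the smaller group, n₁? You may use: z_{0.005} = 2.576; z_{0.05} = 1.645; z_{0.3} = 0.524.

n₁ = 14

With allocation ratio k = n₂/n₁ = 2, Var(x̄₁−x̄₂) = σ²(1/n₁ + 1/(k·n₁)) = σ²·(k+1)/(k·n₁).
So n₁ = (1 + 1/k)·((z_{α/2} + z_β)/d)² = 1.500 × (2.169/0.72)².
n₁ = 1.500 × 9.08 = 13.6.
Round up: n₁ = 14, giving n₂ = 2 × 14 = 28.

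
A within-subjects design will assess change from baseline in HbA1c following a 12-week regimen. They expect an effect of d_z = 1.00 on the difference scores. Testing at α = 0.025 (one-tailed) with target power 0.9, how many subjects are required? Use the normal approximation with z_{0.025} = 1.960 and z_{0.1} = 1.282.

n = 11 pairs

For a paired (one-sample on differences) test: n = ((z_{α} + z_β) / d)².
z_{α} + z_β = 1.960 + 1.282 = 3.242.
n = (3.242 / 1.00)² = 3.242² = 10.51.
Round up.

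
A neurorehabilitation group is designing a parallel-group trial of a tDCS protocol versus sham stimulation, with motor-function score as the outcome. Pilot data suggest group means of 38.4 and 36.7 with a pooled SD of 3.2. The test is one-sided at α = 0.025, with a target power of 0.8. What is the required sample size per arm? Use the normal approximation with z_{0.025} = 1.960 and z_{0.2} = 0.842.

Cohen's d = |M₁ − M₂| / SD_pooled = |38.4 − 36.7| / 3.2 = 1.7 / 3.2 = 0.531.
For two independent groups with equal n: n = 2·((z_{α} + z_β) / d)².
z_{α} + z_β = 1.960 + 0.842 = 2.802.
n = 2 × (2.802 / 0.531)² = 2 × 5.277² = 2 × 27.84 = 55.7.
Round up to the next whole participant.

n = 56 per group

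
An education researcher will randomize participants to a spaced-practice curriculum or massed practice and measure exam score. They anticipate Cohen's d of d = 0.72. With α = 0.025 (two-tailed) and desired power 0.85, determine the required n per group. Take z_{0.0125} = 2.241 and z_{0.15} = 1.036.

For two independent groups with equal n: n = 2·((z_{α/2} + z_β) / d)².
z_{α/2} + z_β = 2.241 + 1.036 = 3.277.
n = 2 × (3.277 / 0.72)² = 2 × 4.551² = 2 × 20.72 = 41.4.
Round up to the next whole participant.

n = 42 per group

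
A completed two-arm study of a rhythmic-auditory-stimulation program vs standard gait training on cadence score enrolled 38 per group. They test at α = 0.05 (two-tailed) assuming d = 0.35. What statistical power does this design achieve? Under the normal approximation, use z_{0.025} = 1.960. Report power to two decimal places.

power ≈ 0.33

For two equal groups, power = Φ(d·√(n/2) − z_{α/2}).
d·√(n/2) = 0.35 × √(38/2) = 0.35 × 4.359 = 1.526.
z_β = 1.526 − 1.960 = -0.434.
Power = Φ(-0.434) = 0.332.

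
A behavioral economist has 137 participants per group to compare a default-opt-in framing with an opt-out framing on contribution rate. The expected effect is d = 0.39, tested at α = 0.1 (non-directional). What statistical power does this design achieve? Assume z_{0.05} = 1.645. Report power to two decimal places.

power ≈ 0.94

For two equal groups, power = Φ(d·√(n/2) − z_{α/2}).
d·√(n/2) = 0.39 × √(137/2) = 0.39 × 8.276 = 3.228.
z_β = 3.228 − 1.645 = 1.583.
Power = Φ(1.583) = 0.943.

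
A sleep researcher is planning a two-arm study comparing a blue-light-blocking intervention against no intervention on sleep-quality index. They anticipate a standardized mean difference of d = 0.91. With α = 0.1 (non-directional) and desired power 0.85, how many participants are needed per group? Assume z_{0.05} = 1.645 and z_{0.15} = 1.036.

For two independent groups with equal n: n = 2·((z_{α/2} + z_β) / d)².
z_{α/2} + z_β = 1.645 + 1.036 = 2.681.
n = 2 × (2.681 / 0.91)² = 2 × 2.946² = 2 × 8.68 = 17.4.
Round up to the next whole participant.

n = 18 per group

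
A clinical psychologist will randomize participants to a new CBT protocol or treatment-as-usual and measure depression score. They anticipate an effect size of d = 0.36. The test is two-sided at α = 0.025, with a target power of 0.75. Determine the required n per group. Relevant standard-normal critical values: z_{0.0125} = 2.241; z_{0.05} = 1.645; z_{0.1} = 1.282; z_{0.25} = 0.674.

For two independent groups with equal n: n = 2·((z_{α/2} + z_β) / d)².
z_{α/2} + z_β = 2.241 + 0.674 = 2.915.
n = 2 × (2.915 / 0.36)² = 2 × 8.097² = 2 × 65.57 = 131.1.
Round up to the next whole participant.

n = 132 per group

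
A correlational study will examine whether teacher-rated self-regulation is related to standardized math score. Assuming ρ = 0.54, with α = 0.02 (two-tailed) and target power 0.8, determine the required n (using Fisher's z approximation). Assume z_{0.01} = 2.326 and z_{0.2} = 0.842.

Fisher's z: C = ½·ln((1+r)/(1−r)) = ½·ln(3.3478) = 0.6042.
n = ((z_{α/2} + z_β)/C)² + 3.
(2.326 + 0.842) / 0.6042 = 3.168 / 0.6042 = 5.243.
n = 5.243² + 3 = 27.49 + 3 = 30.5.
Round up.

n = 31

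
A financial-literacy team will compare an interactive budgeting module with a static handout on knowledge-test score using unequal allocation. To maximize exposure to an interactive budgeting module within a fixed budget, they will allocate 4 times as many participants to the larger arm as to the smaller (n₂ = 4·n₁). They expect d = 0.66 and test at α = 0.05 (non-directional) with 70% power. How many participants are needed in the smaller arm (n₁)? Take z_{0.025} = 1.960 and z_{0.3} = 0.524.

With allocation ratio k = n₂/n₁ = 4, Var(x̄₁−x̄₂) = σ²(1/n₁ + 1/(k·n₁)) = σ²·(k+1)/(k·n₁).
So n₁ = (1 + 1/k)·((z_{α/2} + z_β)/d)² = 1.250 × (2.484/0.66)².
n₁ = 1.250 × 14.16 = 17.7.
Round up: n₁ = 18, giving n₂ = 4 × 18 = 72.

n₁ = 18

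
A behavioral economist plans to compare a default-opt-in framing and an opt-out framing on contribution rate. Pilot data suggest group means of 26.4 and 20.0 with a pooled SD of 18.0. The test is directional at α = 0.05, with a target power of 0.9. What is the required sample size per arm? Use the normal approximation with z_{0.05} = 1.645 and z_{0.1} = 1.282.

n = 136 per group

Cohen's d = |M₁ − M₂| / SD_pooled = |26.4 − 20.0| / 18.0 = 6.4 / 18.0 = 0.356.
For two independent groups with equal n: n = 2·((z_{α} + z_β) / d)².
z_{α} + z_β = 1.645 + 1.282 = 2.927.
n = 2 × (2.927 / 0.356)² = 2 × 8.222² = 2 × 67.60 = 135.2.
Round up to the next whole participant.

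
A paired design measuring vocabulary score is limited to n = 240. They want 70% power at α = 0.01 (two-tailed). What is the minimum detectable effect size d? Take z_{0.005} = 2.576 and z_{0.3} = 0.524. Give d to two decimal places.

d_min ≈ 0.20

For a single sample (or paired design) of n = 240: d_min = (z_{α/2} + z_β)/√n.
z-sum = 2.576 + 0.524 = 3.100.
d_min = 3.100 / √240 = 3.100 / 15.492 = 0.200.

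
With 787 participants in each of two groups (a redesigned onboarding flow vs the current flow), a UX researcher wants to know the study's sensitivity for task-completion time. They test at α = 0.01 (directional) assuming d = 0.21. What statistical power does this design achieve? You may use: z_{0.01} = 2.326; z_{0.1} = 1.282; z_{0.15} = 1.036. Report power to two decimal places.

For two equal groups, power = Φ(d·√(n/2) − z_{α}).
d·√(n/2) = 0.21 × √(787/2) = 0.21 × 19.837 = 4.166.
z_β = 4.166 − 2.326 = 1.840.
Power = Φ(1.840) = 0.967.

power ≈ 0.97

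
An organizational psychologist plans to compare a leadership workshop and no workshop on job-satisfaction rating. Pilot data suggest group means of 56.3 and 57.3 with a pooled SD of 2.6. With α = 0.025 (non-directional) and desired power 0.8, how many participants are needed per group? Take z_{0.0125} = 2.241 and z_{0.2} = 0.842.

n = 129 per group

Cohen's d = |M₁ − M₂| / SD_pooled = |56.3 − 57.3| / 2.6 = 1.0 / 2.6 = 0.385.
For two independent groups with equal n: n = 2·((z_{α/2} + z_β) / d)².
z_{α/2} + z_β = 2.241 + 0.842 = 3.083.
n = 2 × (3.083 / 0.385)² = 2 × 8.008² = 2 × 64.12 = 128.2.
Round up to the next whole participant.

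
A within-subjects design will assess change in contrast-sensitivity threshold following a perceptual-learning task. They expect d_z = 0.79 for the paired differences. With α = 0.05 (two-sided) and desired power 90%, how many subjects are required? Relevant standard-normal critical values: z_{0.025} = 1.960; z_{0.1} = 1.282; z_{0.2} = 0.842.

For a paired (one-sample on differences) test: n = ((z_{α/2} + z_β) / d)².
z_{α/2} + z_β = 1.960 + 1.282 = 3.242.
n = (3.242 / 0.79)² = 4.104² = 16.84.
Round up.

n = 17 pairs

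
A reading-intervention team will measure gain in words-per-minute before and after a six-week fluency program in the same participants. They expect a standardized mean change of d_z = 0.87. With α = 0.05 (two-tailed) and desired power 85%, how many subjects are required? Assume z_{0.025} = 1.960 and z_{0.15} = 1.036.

n = 12 pairs

For a paired (one-sample on differences) test: n = ((z_{α/2} + z_β) / d)².
z_{α/2} + z_β = 1.960 + 1.036 = 2.996.
n = (2.996 / 0.87)² = 3.444² = 11.86.
Round up.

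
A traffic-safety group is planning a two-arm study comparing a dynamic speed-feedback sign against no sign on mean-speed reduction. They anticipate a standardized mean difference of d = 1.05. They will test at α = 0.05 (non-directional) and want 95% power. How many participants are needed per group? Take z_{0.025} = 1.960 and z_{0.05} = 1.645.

n = 24 per group

For two independent groups with equal n: n = 2·((z_{α/2} + z_β) / d)².
z_{α/2} + z_β = 1.960 + 1.645 = 3.605.
n = 2 × (3.605 / 1.05)² = 2 × 3.433² = 2 × 11.79 = 23.6.
Round up to the next whole participant.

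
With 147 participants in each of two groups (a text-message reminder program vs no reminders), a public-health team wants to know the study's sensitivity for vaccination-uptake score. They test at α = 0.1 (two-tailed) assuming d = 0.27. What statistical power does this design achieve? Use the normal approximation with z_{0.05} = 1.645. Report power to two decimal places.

power ≈ 0.75

For two equal groups, power = Φ(d·√(n/2) − z_{α/2}).
d·√(n/2) = 0.27 × √(147/2) = 0.27 × 8.573 = 2.315.
z_β = 2.315 − 1.645 = 0.670.
Power = Φ(0.670) = 0.748.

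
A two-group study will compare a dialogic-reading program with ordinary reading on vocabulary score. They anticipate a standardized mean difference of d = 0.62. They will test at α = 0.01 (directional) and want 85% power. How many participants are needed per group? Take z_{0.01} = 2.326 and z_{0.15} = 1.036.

n = 59 per group

For two independent groups with equal n: n = 2·((z_{α} + z_β) / d)².
z_{α} + z_β = 2.326 + 1.036 = 3.362.
n = 2 × (3.362 / 0.62)² = 2 × 5.423² = 2 × 29.40 = 58.8.
Round up to the next whole participant.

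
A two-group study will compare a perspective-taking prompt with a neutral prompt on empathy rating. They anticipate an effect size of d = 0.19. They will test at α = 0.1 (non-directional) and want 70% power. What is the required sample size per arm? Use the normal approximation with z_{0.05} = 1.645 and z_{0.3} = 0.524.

For two independent groups with equal n: n = 2·((z_{α/2} + z_β) / d)².
z_{α/2} + z_β = 1.645 + 0.524 = 2.169.
n = 2 × (2.169 / 0.19)² = 2 × 11.416² = 2 × 130.32 = 260.6.
Round up to the next whole participant.

n = 261 per group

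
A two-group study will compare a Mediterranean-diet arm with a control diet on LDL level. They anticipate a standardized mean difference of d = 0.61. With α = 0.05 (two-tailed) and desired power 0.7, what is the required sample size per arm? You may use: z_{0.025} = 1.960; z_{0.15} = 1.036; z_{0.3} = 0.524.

For two independent groups with equal n: n = 2·((z_{α/2} + z_β) / d)².
z_{α/2} + z_β = 1.960 + 0.524 = 2.484.
n = 2 × (2.484 / 0.61)² = 2 × 4.072² = 2 × 16.58 = 33.2.
Round up to the next whole participant.

n = 34 per group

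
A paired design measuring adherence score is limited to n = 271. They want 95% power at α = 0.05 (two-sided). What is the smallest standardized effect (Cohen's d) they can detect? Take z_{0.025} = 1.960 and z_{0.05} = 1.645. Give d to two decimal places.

For a single sample (or paired design) of n = 271: d_min = (z_{α/2} + z_β)/√n.
z-sum = 1.960 + 1.645 = 3.605.
d_min = 3.605 / √271 = 3.605 / 16.462 = 0.219.

d_min ≈ 0.22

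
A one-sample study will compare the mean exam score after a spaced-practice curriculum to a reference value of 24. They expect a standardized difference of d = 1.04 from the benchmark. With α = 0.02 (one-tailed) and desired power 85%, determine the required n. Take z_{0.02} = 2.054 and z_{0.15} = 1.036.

n = 9

For a one-sample test: n = ((z_{α} + z_β) / d)².
z_{α} + z_β = 2.054 + 1.036 = 3.090.
n = (3.090 / 1.04)² = 2.971² = 8.83.
Round up.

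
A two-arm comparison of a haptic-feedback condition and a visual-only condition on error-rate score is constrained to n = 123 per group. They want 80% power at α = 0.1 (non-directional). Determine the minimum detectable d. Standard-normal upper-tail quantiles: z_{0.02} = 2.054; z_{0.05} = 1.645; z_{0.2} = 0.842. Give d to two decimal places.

For two independent groups of n = 123 each: d_min = (z_{α/2} + z_β)·√(2/n).
z-sum = 1.645 + 0.842 = 2.487.
d_min = 2.487 × √(2/123) = 2.487 × 0.1275 = 0.317.

d_min ≈ 0.32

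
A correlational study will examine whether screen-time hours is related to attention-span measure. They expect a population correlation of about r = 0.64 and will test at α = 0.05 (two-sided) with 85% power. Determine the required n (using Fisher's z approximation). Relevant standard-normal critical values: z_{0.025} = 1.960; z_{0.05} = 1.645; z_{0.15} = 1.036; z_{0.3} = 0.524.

Fisher's z: C = ½·ln((1+r)/(1−r)) = ½·ln(4.5556) = 0.7582.
n = ((z_{α/2} + z_β)/C)² + 3.
(1.960 + 1.036) / 0.7582 = 2.996 / 0.7582 = 3.951.
n = 3.951² + 3 = 15.61 + 3 = 18.6.
Round up.

n = 19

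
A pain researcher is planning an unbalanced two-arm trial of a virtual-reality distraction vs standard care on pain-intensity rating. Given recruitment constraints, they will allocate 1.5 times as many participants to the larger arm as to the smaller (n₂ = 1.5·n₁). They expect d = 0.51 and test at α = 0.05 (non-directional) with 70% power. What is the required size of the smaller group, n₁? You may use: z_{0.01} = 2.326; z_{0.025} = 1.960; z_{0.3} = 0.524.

With allocation ratio k = n₂/n₁ = 1.5, Var(x̄₁−x̄₂) = σ²(1/n₁ + 1/(k·n₁)) = σ²·(k+1)/(k·n₁).
So n₁ = (1 + 1/k)·((z_{α/2} + z_β)/d)² = 1.667 × (2.484/0.51)².
n₁ = 1.667 × 23.72 = 39.5.
Round up: n₁ = 40, giving n₂ = 1.5 × 40 = 60.

n₁ = 40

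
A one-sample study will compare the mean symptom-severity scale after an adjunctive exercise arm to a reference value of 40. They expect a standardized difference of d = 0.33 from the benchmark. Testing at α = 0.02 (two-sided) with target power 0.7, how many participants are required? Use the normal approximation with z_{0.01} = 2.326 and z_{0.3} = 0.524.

For a one-sample test: n = ((z_{α/2} + z_β) / d)².
z_{α/2} + z_β = 2.326 + 0.524 = 2.850.
n = (2.850 / 0.33)² = 8.636² = 74.59.
Round up.

n = 75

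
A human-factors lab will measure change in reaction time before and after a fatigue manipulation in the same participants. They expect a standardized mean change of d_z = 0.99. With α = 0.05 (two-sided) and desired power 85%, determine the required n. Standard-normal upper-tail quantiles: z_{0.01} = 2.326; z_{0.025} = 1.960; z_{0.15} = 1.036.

For a paired (one-sample on differences) test: n = ((z_{α/2} + z_β) / d)².
z_{α/2} + z_β = 1.960 + 1.036 = 2.996.
n = (2.996 / 0.99)² = 3.026² = 9.16.
Round up.

n = 10 pairs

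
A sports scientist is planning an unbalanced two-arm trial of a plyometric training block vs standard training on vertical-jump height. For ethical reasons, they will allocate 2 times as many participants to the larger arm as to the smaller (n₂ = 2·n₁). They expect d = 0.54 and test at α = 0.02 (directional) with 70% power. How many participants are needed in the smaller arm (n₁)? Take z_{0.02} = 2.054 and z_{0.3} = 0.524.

n₁ = 35

With allocation ratio k = n₂/n₁ = 2, Var(x̄₁−x̄₂) = σ²(1/n₁ + 1/(k·n₁)) = σ²·(k+1)/(k·n₁).
So n₁ = (1 + 1/k)·((z_{α} + z_β)/d)² = 1.500 × (2.578/0.54)².
n₁ = 1.500 × 22.79 = 34.2.
Round up: n₁ = 35, giving n₂ = 2 × 35 = 70.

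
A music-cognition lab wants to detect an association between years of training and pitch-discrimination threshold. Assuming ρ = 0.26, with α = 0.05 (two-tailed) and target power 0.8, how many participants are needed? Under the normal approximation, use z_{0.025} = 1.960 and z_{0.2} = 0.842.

n = 114

Fisher's z: C = ½·ln((1+r)/(1−r)) = ½·ln(1.7027) = 0.2661.
n = ((z_{α/2} + z_β)/C)² + 3.
(1.960 + 0.842) / 0.2661 = 2.802 / 0.2661 = 10.530.
n = 10.530² + 3 = 110.88 + 3 = 113.9.
Round up.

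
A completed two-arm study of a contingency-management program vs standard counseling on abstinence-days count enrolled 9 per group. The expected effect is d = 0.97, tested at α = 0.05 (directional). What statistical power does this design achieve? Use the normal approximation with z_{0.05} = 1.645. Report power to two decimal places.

For two equal groups, power = Φ(d·√(n/2) − z_{α}).
d·√(n/2) = 0.97 × √(9/2) = 0.97 × 2.121 = 2.058.
z_β = 2.058 − 1.645 = 0.413.
Power = Φ(0.413) = 0.660.

power ≈ 0.66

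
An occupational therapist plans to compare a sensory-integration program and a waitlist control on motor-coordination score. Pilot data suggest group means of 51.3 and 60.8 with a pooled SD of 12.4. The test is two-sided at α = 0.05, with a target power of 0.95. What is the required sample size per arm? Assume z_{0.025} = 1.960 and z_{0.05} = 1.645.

Cohen's d = |M₁ − M₂| / SD_pooled = |51.3 − 60.8| / 12.4 = 9.5 / 12.4 = 0.766.
For two independent groups with equal n: n = 2·((z_{α/2} + z_β) / d)².
z_{α/2} + z_β = 1.960 + 1.645 = 3.605.
n = 2 × (3.605 / 0.766)² = 2 × 4.706² = 2 × 22.15 = 44.3.
Round up to the next whole participant.

n = 45 per group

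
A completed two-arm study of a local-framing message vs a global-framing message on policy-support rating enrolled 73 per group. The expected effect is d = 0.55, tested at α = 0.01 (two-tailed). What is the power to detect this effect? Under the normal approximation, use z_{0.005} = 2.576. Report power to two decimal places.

power ≈ 0.77

For two equal groups, power = Φ(d·√(n/2) − z_{α/2}).
d·√(n/2) = 0.55 × √(73/2) = 0.55 × 6.042 = 3.323.
z_β = 3.323 − 2.576 = 0.747.
Power = Φ(0.747) = 0.772.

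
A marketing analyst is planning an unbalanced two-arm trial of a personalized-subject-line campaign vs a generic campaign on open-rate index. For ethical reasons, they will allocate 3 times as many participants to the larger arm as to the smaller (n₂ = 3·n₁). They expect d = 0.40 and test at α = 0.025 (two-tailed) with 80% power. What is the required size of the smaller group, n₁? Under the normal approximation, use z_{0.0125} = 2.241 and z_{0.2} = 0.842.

n₁ = 80

With allocation ratio k = n₂/n₁ = 3, Var(x̄₁−x̄₂) = σ²(1/n₁ + 1/(k·n₁)) = σ²·(k+1)/(k·n₁).
So n₁ = (1 + 1/k)·((z_{α/2} + z_β)/d)² = 1.333 × (3.083/0.40)².
n₁ = 1.333 × 59.41 = 79.2.
Round up: n₁ = 80, giving n₂ = 3 × 80 = 240.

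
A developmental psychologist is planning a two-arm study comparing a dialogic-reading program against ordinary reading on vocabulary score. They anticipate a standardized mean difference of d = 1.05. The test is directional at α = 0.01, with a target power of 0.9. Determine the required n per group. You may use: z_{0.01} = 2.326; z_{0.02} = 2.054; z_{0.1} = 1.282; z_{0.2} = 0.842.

n = 24 per group

For two independent groups with equal n: n = 2·((z_{α} + z_β) / d)².
z_{α} + z_β = 2.326 + 1.282 = 3.608.
n = 2 × (3.608 / 1.05)² = 2 × 3.436² = 2 × 11.81 = 23.6.
Round up to the next whole participant.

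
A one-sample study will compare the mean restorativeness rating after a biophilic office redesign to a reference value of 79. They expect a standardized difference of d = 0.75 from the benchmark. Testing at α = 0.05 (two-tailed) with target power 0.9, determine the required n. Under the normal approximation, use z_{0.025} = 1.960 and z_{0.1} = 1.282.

For a one-sample test: n = ((z_{α/2} + z_β) / d)².
z_{α/2} + z_β = 1.960 + 1.282 = 3.242.
n = (3.242 / 0.75)² = 4.323² = 18.69.
Round up.

n = 19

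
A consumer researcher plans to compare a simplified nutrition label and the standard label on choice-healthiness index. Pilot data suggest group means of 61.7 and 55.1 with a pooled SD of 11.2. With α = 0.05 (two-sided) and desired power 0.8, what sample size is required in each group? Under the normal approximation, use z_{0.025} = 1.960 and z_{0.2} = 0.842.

n = 46 per group

Cohen's d = |M₁ − M₂| / SD_pooled = |61.7 − 55.1| / 11.2 = 6.6 / 11.2 = 0.589.
For two independent groups with equal n: n = 2·((z_{α/2} + z_β) / d)².
z_{α/2} + z_β = 1.960 + 0.842 = 2.802.
n = 2 × (2.802 / 0.589)² = 2 × 4.757² = 2 × 22.63 = 45.3.
Round up to the next whole participant.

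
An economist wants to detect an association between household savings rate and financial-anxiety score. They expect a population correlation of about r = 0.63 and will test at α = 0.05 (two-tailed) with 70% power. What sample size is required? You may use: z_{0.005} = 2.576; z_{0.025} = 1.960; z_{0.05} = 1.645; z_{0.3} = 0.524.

Fisher's z: C = ½·ln((1+r)/(1−r)) = ½·ln(4.4054) = 0.7414.
n = ((z_{α/2} + z_β)/C)² + 3.
(1.960 + 0.524) / 0.7414 = 2.484 / 0.7414 = 3.350.
n = 3.350² + 3 = 11.23 + 3 = 14.2.
Round up.

n = 15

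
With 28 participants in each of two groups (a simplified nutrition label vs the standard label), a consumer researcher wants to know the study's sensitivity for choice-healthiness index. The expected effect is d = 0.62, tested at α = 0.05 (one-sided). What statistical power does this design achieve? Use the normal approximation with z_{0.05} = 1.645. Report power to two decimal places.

power ≈ 0.75

For two equal groups, power = Φ(d·√(n/2) − z_{α}).
d·√(n/2) = 0.62 × √(28/2) = 0.62 × 3.742 = 2.320.
z_β = 2.320 − 1.645 = 0.675.
Power = Φ(0.675) = 0.750.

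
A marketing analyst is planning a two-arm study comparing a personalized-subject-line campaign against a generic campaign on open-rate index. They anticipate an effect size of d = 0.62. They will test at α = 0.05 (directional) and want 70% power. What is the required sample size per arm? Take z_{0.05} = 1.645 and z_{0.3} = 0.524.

n = 25 per group

For two independent groups with equal n: n = 2·((z_{α} + z_β) / d)².
z_{α} + z_β = 1.645 + 0.524 = 2.169.
n = 2 × (2.169 / 0.62)² = 2 × 3.498² = 2 × 12.24 = 24.5.
Round up to the next whole participant.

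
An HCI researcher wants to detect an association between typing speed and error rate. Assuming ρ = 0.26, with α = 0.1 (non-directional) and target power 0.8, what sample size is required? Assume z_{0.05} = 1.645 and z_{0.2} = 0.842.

Fisher's z: C = ½·ln((1+r)/(1−r)) = ½·ln(1.7027) = 0.2661.
n = ((z_{α/2} + z_β)/C)² + 3.
(1.645 + 0.842) / 0.2661 = 2.487 / 0.2661 = 9.346.
n = 9.346² + 3 = 87.35 + 3 = 90.3.
Round up.

n = 91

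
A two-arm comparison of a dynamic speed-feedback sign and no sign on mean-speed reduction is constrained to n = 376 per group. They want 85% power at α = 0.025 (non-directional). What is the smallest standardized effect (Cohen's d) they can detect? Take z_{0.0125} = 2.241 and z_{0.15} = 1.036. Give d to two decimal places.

For two independent groups of n = 376 each: d_min = (z_{α/2} + z_β)·√(2/n).
z-sum = 2.241 + 1.036 = 3.277.
d_min = 3.277 × √(2/376) = 3.277 × 0.0729 = 0.239.

d_min ≈ 0.24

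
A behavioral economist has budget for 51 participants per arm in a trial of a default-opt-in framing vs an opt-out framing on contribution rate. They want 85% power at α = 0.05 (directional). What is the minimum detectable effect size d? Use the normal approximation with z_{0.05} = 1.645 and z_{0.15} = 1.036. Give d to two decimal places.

d_min ≈ 0.53

For two independent groups of n = 51 each: d_min = (z_{α} + z_β)·√(2/n).
z-sum = 1.645 + 1.036 = 2.681.
d_min = 2.681 × √(2/51) = 2.681 × 0.1980 = 0.531.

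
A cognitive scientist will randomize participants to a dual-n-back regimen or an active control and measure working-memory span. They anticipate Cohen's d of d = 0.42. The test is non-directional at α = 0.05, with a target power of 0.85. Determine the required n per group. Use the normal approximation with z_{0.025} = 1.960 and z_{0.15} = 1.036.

n = 102 per group

For two independent groups with equal n: n = 2·((z_{α/2} + z_β) / d)².
z_{α/2} + z_β = 1.960 + 1.036 = 2.996.
n = 2 × (2.996 / 0.42)² = 2 × 7.133² = 2 × 50.88 = 101.8.
Round up to the next whole participant.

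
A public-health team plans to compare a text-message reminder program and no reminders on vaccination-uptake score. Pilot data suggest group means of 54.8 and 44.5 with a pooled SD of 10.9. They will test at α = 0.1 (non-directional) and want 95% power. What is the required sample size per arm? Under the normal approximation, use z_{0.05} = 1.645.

n = 25 per group

Cohen's d = |M₁ − M₂| / SD_pooled = |54.8 − 44.5| / 10.9 = 10.3 / 10.9 = 0.945.
For two independent groups with equal n: n = 2·((z_{α/2} + z_β) / d)².
z_{α/2} + z_β = 1.645 + 1.645 = 3.290.
n = 2 × (3.290 / 0.945)² = 2 × 3.481² = 2 × 12.12 = 24.2.
Round up to the next whole participant.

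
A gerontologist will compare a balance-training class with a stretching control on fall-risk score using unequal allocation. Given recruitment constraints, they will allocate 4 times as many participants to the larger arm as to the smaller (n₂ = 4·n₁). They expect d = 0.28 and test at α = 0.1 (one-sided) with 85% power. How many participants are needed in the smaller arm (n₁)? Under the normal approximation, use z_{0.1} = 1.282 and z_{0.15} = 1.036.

n₁ = 86

With allocation ratio k = n₂/n₁ = 4, Var(x̄₁−x̄₂) = σ²(1/n₁ + 1/(k·n₁)) = σ²·(k+1)/(k·n₁).
So n₁ = (1 + 1/k)·((z_{α} + z_β)/d)² = 1.250 × (2.318/0.28)².
n₁ = 1.250 × 68.53 = 85.7.
Round up: n₁ = 86, giving n₂ = 4 × 86 = 344.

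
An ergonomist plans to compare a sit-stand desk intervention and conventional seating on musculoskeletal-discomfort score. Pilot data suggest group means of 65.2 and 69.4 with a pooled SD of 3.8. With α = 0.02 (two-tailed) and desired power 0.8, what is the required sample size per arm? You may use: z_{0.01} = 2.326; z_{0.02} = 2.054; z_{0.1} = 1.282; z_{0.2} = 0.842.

Cohen's d = |M₁ − M₂| / SD_pooled = |65.2 − 69.4| / 3.8 = 4.2 / 3.8 = 1.105.
For two independent groups with equal n: n = 2·((z_{α/2} + z_β) / d)².
z_{α/2} + z_β = 2.326 + 0.842 = 3.168.
n = 2 × (3.168 / 1.105)² = 2 × 2.867² = 2 × 8.22 = 16.4.
Round up to the next whole participant.

n = 17 per group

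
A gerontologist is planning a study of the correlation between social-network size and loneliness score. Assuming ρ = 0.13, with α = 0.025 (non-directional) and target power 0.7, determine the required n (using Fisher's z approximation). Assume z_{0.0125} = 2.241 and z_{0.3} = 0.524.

n = 451

Fisher's z: C = ½·ln((1+r)/(1−r)) = ½·ln(1.2989) = 0.1307.
n = ((z_{α/2} + z_β)/C)² + 3.
(2.241 + 0.524) / 0.1307 = 2.765 / 0.1307 = 21.155.
n = 21.155² + 3 = 447.55 + 3 = 450.5.
Round up.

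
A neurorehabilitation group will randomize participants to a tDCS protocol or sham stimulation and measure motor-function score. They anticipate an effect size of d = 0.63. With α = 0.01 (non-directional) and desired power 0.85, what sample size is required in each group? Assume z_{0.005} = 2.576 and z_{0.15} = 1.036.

For two independent groups with equal n: n = 2·((z_{α/2} + z_β) / d)².
z_{α/2} + z_β = 2.576 + 1.036 = 3.612.
n = 2 × (3.612 / 0.63)² = 2 × 5.733² = 2 × 32.87 = 65.7.
Round up to the next whole participant.

n = 66 per group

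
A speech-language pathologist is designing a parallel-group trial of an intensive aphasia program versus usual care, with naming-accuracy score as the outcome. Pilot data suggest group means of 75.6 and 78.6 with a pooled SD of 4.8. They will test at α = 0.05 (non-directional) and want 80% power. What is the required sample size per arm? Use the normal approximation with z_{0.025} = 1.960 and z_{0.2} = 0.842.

n = 41 per group

Cohen's d = |M₁ − M₂| / SD_pooled = |75.6 − 78.6| / 4.8 = 3.0 / 4.8 = 0.625.
For two independent groups with equal n: n = 2·((z_{α/2} + z_β) / d)².
z_{α/2} + z_β = 1.960 + 0.842 = 2.802.
n = 2 × (2.802 / 0.625)² = 2 × 4.483² = 2 × 20.10 = 40.2.
Round up to the next whole participant.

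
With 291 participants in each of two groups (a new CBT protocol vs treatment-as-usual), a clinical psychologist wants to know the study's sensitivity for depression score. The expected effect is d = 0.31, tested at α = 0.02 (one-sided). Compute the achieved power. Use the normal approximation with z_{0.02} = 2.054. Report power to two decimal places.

power ≈ 0.95

For two equal groups, power = Φ(d·√(n/2) − z_{α}).
d·√(n/2) = 0.31 × √(291/2) = 0.31 × 12.062 = 3.739.
z_β = 3.739 − 2.054 = 1.685.
Power = Φ(1.685) = 0.954.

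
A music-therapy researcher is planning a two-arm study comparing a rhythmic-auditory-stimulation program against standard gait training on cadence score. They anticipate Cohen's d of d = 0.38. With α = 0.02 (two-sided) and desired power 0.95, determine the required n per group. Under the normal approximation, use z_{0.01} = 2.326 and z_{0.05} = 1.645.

For two independent groups with equal n: n = 2·((z_{α/2} + z_β) / d)².
z_{α/2} + z_β = 2.326 + 1.645 = 3.971.
n = 2 × (3.971 / 0.38)² = 2 × 10.450² = 2 × 109.20 = 218.4.
Round up to the next whole participant.

n = 219 per group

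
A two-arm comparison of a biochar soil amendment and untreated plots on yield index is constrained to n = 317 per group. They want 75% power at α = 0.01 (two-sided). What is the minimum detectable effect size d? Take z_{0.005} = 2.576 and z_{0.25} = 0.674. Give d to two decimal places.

d_min ≈ 0.26

For two independent groups of n = 317 each: d_min = (z_{α/2} + z_β)·√(2/n).
z-sum = 2.576 + 0.674 = 3.250.
d_min = 3.250 × √(2/317) = 3.250 × 0.0794 = 0.258.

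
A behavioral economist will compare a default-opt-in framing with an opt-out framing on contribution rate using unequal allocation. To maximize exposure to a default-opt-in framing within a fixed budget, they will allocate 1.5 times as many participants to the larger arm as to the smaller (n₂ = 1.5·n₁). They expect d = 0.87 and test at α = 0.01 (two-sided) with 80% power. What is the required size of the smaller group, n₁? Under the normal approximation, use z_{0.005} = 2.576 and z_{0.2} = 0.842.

With allocation ratio k = n₂/n₁ = 1.5, Var(x̄₁−x̄₂) = σ²(1/n₁ + 1/(k·n₁)) = σ²·(k+1)/(k·n₁).
So n₁ = (1 + 1/k)·((z_{α/2} + z_β)/d)² = 1.667 × (3.418/0.87)².
n₁ = 1.667 × 15.43 = 25.7.
Round up: n₁ = 26, giving n₂ = 1.5 × 26 = 39.

n₁ = 26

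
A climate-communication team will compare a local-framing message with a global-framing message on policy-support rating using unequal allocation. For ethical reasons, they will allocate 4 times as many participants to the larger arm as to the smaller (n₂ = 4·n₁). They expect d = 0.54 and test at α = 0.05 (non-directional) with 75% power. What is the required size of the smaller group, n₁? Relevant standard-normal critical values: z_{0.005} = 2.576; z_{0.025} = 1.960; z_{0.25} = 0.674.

n₁ = 30

With allocation ratio k = n₂/n₁ = 4, Var(x̄₁−x̄₂) = σ²(1/n₁ + 1/(k·n₁)) = σ²·(k+1)/(k·n₁).
So n₁ = (1 + 1/k)·((z_{α/2} + z_β)/d)² = 1.250 × (2.634/0.54)².
n₁ = 1.250 × 23.79 = 29.7.
Round up: n₁ = 30, giving n₂ = 4 × 30 = 120.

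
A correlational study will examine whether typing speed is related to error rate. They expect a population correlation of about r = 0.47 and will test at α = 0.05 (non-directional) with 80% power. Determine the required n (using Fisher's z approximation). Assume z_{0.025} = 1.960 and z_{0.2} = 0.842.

n = 34

Fisher's z: C = ½·ln((1+r)/(1−r)) = ½·ln(2.7736) = 0.5101.
n = ((z_{α/2} + z_β)/C)² + 3.
(1.960 + 0.842) / 0.5101 = 2.802 / 0.5101 = 5.493.
n = 5.493² + 3 = 30.17 + 3 = 33.2.
Round up.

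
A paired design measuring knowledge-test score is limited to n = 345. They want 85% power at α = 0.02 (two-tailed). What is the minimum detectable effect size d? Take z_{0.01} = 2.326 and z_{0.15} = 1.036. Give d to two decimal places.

d_min ≈ 0.18

For a single sample (or paired design) of n = 345: d_min = (z_{α/2} + z_β)/√n.
z-sum = 2.326 + 1.036 = 3.362.
d_min = 3.362 / √345 = 3.362 / 18.574 = 0.181.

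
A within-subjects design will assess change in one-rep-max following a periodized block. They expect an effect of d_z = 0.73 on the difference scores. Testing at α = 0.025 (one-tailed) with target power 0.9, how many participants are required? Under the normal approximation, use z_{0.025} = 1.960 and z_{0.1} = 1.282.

n = 20 pairs

For a paired (one-sample on differences) test: n = ((z_{α} + z_β) / d)².
z_{α} + z_β = 1.960 + 1.282 = 3.242.
n = (3.242 / 0.73)² = 4.441² = 19.72.
Round up.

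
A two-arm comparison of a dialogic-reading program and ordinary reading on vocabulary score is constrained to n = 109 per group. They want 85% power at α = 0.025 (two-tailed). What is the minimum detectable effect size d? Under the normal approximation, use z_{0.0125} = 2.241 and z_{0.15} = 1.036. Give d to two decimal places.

d_min ≈ 0.44

For two independent groups of n = 109 each: d_min = (z_{α/2} + z_β)·√(2/n).
z-sum = 2.241 + 1.036 = 3.277.
d_min = 3.277 × √(2/109) = 3.277 × 0.1355 = 0.444.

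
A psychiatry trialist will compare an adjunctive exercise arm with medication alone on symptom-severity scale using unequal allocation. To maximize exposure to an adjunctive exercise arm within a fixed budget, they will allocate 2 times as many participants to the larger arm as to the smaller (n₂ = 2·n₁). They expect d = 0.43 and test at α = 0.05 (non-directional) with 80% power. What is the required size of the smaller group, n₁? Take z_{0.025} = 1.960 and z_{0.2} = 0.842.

With allocation ratio k = n₂/n₁ = 2, Var(x̄₁−x̄₂) = σ²(1/n₁ + 1/(k·n₁)) = σ²·(k+1)/(k·n₁).
So n₁ = (1 + 1/k)·((z_{α/2} + z_β)/d)² = 1.500 × (2.802/0.43)².
n₁ = 1.500 × 42.46 = 63.7.
Round up: n₁ = 64, giving n₂ = 2 × 64 = 128.

n₁ = 64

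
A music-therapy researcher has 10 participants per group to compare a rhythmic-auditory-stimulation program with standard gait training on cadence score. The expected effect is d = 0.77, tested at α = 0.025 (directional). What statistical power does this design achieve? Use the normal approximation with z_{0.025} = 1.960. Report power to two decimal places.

power ≈ 0.41

For two equal groups, power = Φ(d·√(n/2) − z_{α}).
d·√(n/2) = 0.77 × √(10/2) = 0.77 × 2.236 = 1.722.
z_β = 1.722 − 1.960 = -0.238.
Power = Φ(-0.238) = 0.406.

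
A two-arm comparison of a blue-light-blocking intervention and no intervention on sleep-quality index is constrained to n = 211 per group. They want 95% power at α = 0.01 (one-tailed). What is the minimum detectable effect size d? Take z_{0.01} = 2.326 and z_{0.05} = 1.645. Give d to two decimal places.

d_min ≈ 0.39

For two independent groups of n = 211 each: d_min = (z_{α} + z_β)·√(2/n).
z-sum = 2.326 + 1.645 = 3.971.
d_min = 3.971 × √(2/211) = 3.971 × 0.0974 = 0.387.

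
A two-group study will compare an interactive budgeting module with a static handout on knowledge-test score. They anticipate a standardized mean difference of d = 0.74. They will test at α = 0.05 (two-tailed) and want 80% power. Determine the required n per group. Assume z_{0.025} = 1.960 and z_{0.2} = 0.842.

For two independent groups with equal n: n = 2·((z_{α/2} + z_β) / d)².
z_{α/2} + z_β = 1.960 + 0.842 = 2.802.
n = 2 × (2.802 / 0.74)² = 2 × 3.786² = 2 × 14.34 = 28.7.
Round up to the next whole participant.

n = 29 per group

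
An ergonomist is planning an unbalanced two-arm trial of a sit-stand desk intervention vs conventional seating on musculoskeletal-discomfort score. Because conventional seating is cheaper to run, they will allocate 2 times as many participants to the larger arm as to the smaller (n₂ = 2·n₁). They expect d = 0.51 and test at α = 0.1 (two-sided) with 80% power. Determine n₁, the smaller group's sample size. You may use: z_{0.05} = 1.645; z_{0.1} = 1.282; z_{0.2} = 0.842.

With allocation ratio k = n₂/n₁ = 2, Var(x̄₁−x̄₂) = σ²(1/n₁ + 1/(k·n₁)) = σ²·(k+1)/(k·n₁).
So n₁ = (1 + 1/k)·((z_{α/2} + z_β)/d)² = 1.500 × (2.487/0.51)².
n₁ = 1.500 × 23.78 = 35.7.
Round up: n₁ = 36, giving n₂ = 2 × 36 = 72.

n₁ = 36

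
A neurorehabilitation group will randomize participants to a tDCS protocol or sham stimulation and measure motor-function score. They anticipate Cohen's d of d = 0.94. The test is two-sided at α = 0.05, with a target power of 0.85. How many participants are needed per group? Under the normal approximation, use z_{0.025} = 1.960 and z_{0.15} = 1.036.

n = 21 per group

For two independent groups with equal n: n = 2·((z_{α/2} + z_β) / d)².
z_{α/2} + z_β = 1.960 + 1.036 = 2.996.
n = 2 × (2.996 / 0.94)² = 2 × 3.187² = 2 × 10.16 = 20.3.
Round up to the next whole participant.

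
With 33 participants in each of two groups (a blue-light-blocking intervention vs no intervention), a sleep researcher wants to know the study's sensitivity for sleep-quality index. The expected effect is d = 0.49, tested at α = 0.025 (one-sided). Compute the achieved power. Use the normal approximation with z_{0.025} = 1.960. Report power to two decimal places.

power ≈ 0.51

For two equal groups, power = Φ(d·√(n/2) − z_{α}).
d·√(n/2) = 0.49 × √(33/2) = 0.49 × 4.062 = 1.990.
z_β = 1.990 − 1.960 = 0.030.
Power = Φ(0.030) = 0.512.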